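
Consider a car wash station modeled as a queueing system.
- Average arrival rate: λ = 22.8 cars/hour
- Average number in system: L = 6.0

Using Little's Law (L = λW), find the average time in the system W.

Little's Law: L = λW, so W = L/λ
W = 6.0/22.8 = 0.2632 hours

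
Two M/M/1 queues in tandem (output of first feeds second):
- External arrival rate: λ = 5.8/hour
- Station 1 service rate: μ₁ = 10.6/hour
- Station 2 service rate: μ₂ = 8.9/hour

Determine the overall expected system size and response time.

By Jackson's theorem, each station behaves as independent M/M/1.
Station 1: ρ₁ = 5.8/10.6 = 0.5472, L₁ = ρ₁/(1-ρ₁) = λ/(μ₁-λ) = 5.8/4.80 = 1.2083
Station 2: ρ₂ = 5.8/8.9 = 0.6517, L₂ = ρ₂/(1-ρ₂) = λ/(μ₂-λ) = 5.8/3.10 = 1.8710
Total: L = L₁ + L₂ = 1.2083 + 1.8710 = 3.0793
W = L/λ = 3.0793/5.8 = 0.5309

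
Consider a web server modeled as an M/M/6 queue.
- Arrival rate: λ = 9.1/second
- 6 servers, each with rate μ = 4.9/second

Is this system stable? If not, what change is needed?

Stability requires ρ = λ/(cμ) < 1
ρ = 9.1/(6 × 4.9) = 9.1/29.40 = 0.3095
Since 0.3095 < 1, the system is STABLE.
The servers are busy 30.95% of the time.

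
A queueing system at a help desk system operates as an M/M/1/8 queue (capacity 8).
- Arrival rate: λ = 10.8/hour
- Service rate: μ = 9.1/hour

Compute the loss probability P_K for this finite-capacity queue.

ρ = λ/μ = 10.8/9.1 = 1.18681
P₀ = (1-ρ)/(1-ρ^(K+1)) = (1-1.18681)/(1-1.18681^9) = -0.1868/-3.6712 = 0.05088
P_K = P₀×ρ^K = 0.05088 × 1.18681^8 = 0.05088 × 3.9360 = 0.2003
Blocking probability = 20.03%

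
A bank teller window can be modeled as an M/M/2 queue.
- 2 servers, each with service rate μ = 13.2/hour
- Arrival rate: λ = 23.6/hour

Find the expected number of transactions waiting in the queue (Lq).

Traffic intensity: ρ = λ/(cμ) = 23.6/(2×13.2) = 0.8939
Since ρ = 0.8939 < 1, system is stable.
Offered load a = λ/μ = cρ = 23.6/13.2 = 1.7879
P₀ = [ Σₙ₌₀^1 aⁿ/n! + a^2/(2!(1-ρ)) ]⁻¹
Σ = a^0/0! + a^1/1! = 1.0000 + 1.7879 = 2.7879
a^2/(2!(1-ρ)) = 3.1965/(2 × 0.10606) = 15.0693
P₀ = 1/(2.7879 + 15.0693) = 0.05600
Lq = P₀·a^2·ρ / (2!(1-ρ)²) = 0.0560000 × 3.19651 × 0.893939 / (2 × 0.0112489) = 7.1127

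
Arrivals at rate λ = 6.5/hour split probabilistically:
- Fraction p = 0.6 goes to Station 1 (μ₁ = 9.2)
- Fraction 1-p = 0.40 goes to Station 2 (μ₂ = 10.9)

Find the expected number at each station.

Effective rates: λ₁ = 6.5×0.6 = 3.9, λ₂ = 6.5×0.40 = 2.6
Station 1: ρ₁ = 3.9/9.2 = 0.4239, L₁ = ρ₁/(1-ρ₁) = 0.4239/(1-0.4239) = 0.7358
Station 2: ρ₂ = 2.6/10.9 = 0.238532, L₂ = ρ₂/(1-ρ₂) = 0.238532/(1-0.238532) = 0.3133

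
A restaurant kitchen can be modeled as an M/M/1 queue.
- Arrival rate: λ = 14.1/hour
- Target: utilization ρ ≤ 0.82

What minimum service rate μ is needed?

ρ = λ/μ, so μ = λ/ρ
μ ≥ 14.1/0.82 = 17.1951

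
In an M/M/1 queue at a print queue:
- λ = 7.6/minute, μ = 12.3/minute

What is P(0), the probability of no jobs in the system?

ρ = λ/μ = 7.6/12.3 = 0.6179
P(0) = 1 - ρ = 1 - 0.6179 = 0.3821
The server is idle 38.21% of the time.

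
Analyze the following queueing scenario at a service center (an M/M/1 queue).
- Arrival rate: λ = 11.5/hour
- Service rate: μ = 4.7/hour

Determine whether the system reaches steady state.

Stability requires ρ = λ/(cμ) < 1
ρ = 11.5/(1 × 4.7) = 11.5/4.70 = 2.4468
Since 2.4468 ≥ 1, the system is UNSTABLE.
Queue grows without bound. Need μ > λ = 11.5.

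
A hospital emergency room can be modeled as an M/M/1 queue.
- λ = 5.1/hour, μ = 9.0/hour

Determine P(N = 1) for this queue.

ρ = λ/μ = 5.1/9.0 = 0.5667
P(n) = (1-ρ)ρⁿ
P(1) = (1-0.5667) × 0.5667^1
P(1) = 0.4333 × 0.5667
P(1) = 0.2456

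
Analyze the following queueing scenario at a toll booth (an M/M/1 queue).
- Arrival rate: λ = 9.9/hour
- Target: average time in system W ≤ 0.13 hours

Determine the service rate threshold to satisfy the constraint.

For M/M/1: W = 1/(μ-λ)
Need W ≤ 0.13, so 1/(μ-λ) ≤ 0.13
μ - λ ≥ 1/0.13 = 7.6923
μ ≥ 9.9 + 7.6923 = 17.5923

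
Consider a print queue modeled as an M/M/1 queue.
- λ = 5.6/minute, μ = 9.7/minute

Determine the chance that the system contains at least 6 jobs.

ρ = λ/μ = 5.6/9.7 = 0.57732
P(N ≥ n) = ρⁿ
P(N ≥ 6) = 0.57732^6
P(N ≥ 6) = 0.03703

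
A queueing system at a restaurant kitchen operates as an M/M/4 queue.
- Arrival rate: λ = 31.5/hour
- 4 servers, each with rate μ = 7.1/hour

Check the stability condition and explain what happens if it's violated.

Stability requires ρ = λ/(cμ) < 1
ρ = 31.5/(4 × 7.1) = 31.5/28.40 = 1.1092
Since 1.1092 ≥ 1, the system is UNSTABLE.
Need c > λ/μ = 31.5/7.1 = 4.44.
Minimum servers needed: c = 5.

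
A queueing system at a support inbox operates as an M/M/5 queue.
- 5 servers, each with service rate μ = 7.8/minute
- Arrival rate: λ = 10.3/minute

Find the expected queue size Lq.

Traffic intensity: ρ = λ/(cμ) = 10.3/(5×7.8) = 0.2641
Since ρ = 0.2641 < 1, system is stable.
Offered load a = λ/μ = cρ = 10.3/7.8 = 1.3205
P₀ = [ Σₙ₌₀^4 aⁿ/n! + a^5/(5!(1-ρ)) ]⁻¹
Σ = a^0/0! + a^1/1! + a^2/2! + a^3/3! + a^4/4! = 1.0000 + 1.3205 + 0.8719 + 0.3838 + 0.1267 = 3.7029
a^5/(5!(1-ρ)) = 4.0153/(120 × 0.7359) = 0.04547
P₀ = 1/(3.7029 + 0.04547) = 0.2668
Lq = P₀·a^5·ρ / (5!(1-ρ)²) = 0.26679 × 4.0153 × 0.26410 / (120 × 0.54155) = 0.004353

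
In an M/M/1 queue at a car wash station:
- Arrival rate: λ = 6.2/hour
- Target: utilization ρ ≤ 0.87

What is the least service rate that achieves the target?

ρ = λ/μ, so μ = λ/ρ
μ ≥ 6.2/0.87 = 7.1264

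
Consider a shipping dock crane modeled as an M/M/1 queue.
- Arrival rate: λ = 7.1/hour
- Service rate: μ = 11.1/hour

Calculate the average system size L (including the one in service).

ρ = λ/μ = 7.1/11.1 = 0.6396
For M/M/1: L = λ/(μ-λ)
L = 7.1/(11.1-7.1) = 7.1/4.00
L = 1.7750 containers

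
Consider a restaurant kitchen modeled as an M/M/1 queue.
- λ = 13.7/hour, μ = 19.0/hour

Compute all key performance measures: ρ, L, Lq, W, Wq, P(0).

Step 1: ρ = λ/μ = 13.7/19.0 = 0.7211
Step 2: L = λ/(μ-λ) = 13.7/5.30 = 2.5849
Step 3: Lq = λ²/(μ(μ-λ)) = 187.69/(19.0×5.30) = 1.8639
Step 4: W = 1/(μ-λ) = 1/5.30 = 0.18868
Step 5: Wq = λ/(μ(μ-λ)) = 13.7/(19.0×5.30) = 0.1360
Step 6: P(0) = 1-ρ = 0.2789
Verify: L = λW = 13.7×0.18868 = 2.5849 ✔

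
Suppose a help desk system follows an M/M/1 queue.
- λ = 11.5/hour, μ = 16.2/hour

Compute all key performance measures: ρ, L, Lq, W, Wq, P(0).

Step 1: ρ = λ/μ = 11.5/16.2 = 0.7099
Step 2: L = λ/(μ-λ) = 11.5/4.70 = 2.4468
Step 3: Lq = λ²/(μ(μ-λ)) = 132.25/(16.2×4.70) = 1.7369
Step 4: W = 1/(μ-λ) = 1/4.70 = 0.212766
Step 5: Wq = λ/(μ(μ-λ)) = 11.5/(16.2×4.70) = 0.1510
Step 6: P(0) = 1-ρ = 0.2901
Verify: L = λW = 11.5×0.212766 = 2.4468 ✔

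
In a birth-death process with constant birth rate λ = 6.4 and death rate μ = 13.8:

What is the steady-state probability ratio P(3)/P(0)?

For constant rates: P(n)/P(0) = (λ/μ)^n
P(3)/P(0) = (6.4/13.8)^3 = 0.46377^3 = 0.09975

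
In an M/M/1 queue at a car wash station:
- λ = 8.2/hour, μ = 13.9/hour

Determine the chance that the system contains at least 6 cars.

ρ = λ/μ = 8.2/13.9 = 0.58993
P(N ≥ n) = ρⁿ
P(N ≥ 6) = 0.58993^6
P(N ≥ 6) = 0.04215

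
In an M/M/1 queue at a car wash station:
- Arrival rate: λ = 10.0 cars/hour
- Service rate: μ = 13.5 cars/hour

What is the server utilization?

Server utilization: ρ = λ/μ
ρ = 10.0/13.5 = 0.7407
The server is busy 74.07% of the time.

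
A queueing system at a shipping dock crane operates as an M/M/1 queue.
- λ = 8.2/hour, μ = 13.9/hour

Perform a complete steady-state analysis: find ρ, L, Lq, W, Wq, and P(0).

Step 1: ρ = λ/μ = 8.2/13.9 = 0.5899
Step 2: L = λ/(μ-λ) = 8.2/5.70 = 1.4386
Step 3: Lq = λ²/(μ(μ-λ)) = 67.24/(13.9×5.70) = 0.8487
Step 4: W = 1/(μ-λ) = 1/5.70 = 0.17544
Step 5: Wq = λ/(μ(μ-λ)) = 8.2/(13.9×5.70) = 0.1035
Step 6: P(0) = 1-ρ = 0.4101
Verify: L = λW = 8.2×0.17544 = 1.4386 ✔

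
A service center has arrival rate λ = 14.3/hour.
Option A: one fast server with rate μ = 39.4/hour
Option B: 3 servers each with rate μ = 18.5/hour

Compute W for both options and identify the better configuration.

Option A: single server μ = 39.4 (M/M/1)
  ρ_A = 14.3/39.4 = 0.3629
  W_A = 1/(μ-λ) = 1/(39.4-14.3) = 1/25.10 = 0.03984

Option B: 3 servers μ = 18.5 (M/M/3)
  ρ_B = λ/(cμ) = 14.3/(3×18.5) = 0.2577
  Offered load a = λ/μ = cρ = 14.3/18.5 = 0.7730
  P₀ = [ Σₙ₌₀^2 aⁿ/n! + a^3/(3!(1-ρ)) ]⁻¹
  Σ = a^0/0! + a^1/1! + a^2/2! = 1.0000 + 0.7730 + 0.2987 = 2.0717
  a^3/(3!(1-ρ)) = 0.4618/(6 × 0.7423) = 0.1037
  P₀ = 1/(2.0717 + 0.1037) = 0.4597
  Lq = P₀·a^3·ρ / (3!(1-ρ)²) = 0.4597 × 0.4618 × 0.2577 / (6 × 0.5511) = 0.01654
  Wq_B = Lq/λ = 0.01654/14.3 = 0.001157
  W_B = Wq_B + 1/μ = 0.001157 + 0.05405 = 0.05521

Since W_A = 0.03984 < W_B = 0.05521, Option A (single fast server) has the shorter time in system.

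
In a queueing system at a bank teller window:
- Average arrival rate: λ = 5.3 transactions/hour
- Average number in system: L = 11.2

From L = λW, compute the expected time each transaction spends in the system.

Little's Law: L = λW, so W = L/λ
W = 11.2/5.3 = 2.1132 hours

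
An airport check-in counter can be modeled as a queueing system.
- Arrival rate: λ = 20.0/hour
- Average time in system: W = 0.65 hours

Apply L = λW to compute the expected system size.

Little's Law: L = λW
L = 20.0 × 0.65 = 13.0000 passengers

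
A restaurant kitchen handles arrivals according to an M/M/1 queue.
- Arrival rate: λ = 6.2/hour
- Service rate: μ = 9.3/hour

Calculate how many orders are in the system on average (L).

ρ = λ/μ = 6.2/9.3 = 0.6667
For M/M/1: L = λ/(μ-λ)
L = 6.2/(9.3-6.2) = 6.2/3.10
L = 2.0000 orders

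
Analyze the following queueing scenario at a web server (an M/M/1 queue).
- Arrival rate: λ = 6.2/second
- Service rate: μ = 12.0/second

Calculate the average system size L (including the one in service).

ρ = λ/μ = 6.2/12.0 = 0.5167
For M/M/1: L = λ/(μ-λ)
L = 6.2/(12.0-6.2) = 6.2/5.80
L = 1.0690 requests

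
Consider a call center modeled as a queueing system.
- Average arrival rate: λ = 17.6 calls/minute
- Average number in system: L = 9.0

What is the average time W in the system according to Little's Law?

Little's Law: L = λW, so W = L/λ
W = 9.0/17.6 = 0.5114 minutes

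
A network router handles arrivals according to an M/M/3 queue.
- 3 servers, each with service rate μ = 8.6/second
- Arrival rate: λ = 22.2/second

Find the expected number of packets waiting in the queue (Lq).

Traffic intensity: ρ = λ/(cμ) = 22.2/(3×8.6) = 0.8605
Since ρ = 0.8605 < 1, system is stable.
Offered load a = λ/μ = cρ = 22.2/8.6 = 2.5814
P₀ = [ Σₙ₌₀^2 aⁿ/n! + a^3/(3!(1-ρ)) ]⁻¹
Σ = a^0/0! + a^1/1! + a^2/2! = 1.0000 + 2.5814 + 3.3318 = 6.9132
a^3/(3!(1-ρ)) = 17.2014/(6 × 0.139535) = 20.5461
P₀ = 1/(6.9132 + 20.5461) = 0.03642
Lq = P₀·a^3·ρ / (3!(1-ρ)²) = 0.0364175 × 17.2014 × 0.860465 / (6 × 0.0194700) = 4.6141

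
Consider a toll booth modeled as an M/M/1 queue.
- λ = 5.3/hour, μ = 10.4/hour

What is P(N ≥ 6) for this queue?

ρ = λ/μ = 5.3/10.4 = 0.50962
P(N ≥ n) = ρⁿ
P(N ≥ 6) = 0.50962^6
P(N ≥ 6) = 0.01752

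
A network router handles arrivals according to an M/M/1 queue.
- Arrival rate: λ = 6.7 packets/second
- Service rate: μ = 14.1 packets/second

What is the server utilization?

Server utilization: ρ = λ/μ
ρ = 6.7/14.1 = 0.4752
The server is busy 47.52% of the time.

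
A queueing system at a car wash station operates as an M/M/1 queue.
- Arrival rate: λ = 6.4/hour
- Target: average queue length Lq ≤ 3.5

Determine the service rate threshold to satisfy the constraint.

For M/M/1: Lq = λ²/(μ(μ-λ))
Need Lq ≤ 3.5, i.e. μ(μ-λ) ≥ λ²/3.5
μ² - 6.4μ - 40.96/3.5 ≥ 0  →  μ² - 6.4μ - 11.70286 ≥ 0
Quadratic formula (positive root): μ = [λ + √(λ² + 4×11.70286)]/2
Discriminant: 40.96 + 4×11.70286 = 87.7714, √87.7714 = 9.3686
μ ≥ (6.4 + 9.3686)/2 = 7.8843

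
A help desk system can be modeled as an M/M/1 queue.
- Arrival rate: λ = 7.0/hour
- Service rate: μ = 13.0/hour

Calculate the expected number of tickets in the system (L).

ρ = λ/μ = 7.0/13.0 = 0.5385
For M/M/1: L = λ/(μ-λ)
L = 7.0/(13.0-7.0) = 7.0/6.00
L = 1.1667 tickets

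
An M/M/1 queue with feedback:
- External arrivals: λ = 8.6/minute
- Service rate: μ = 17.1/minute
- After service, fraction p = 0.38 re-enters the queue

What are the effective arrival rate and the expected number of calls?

Effective arrival rate: λ_eff = λ/(1-p) = 8.6/(1-0.38) = 8.6/0.62 = 13.87097
ρ = λ_eff/μ = 13.87097/17.1 = 0.811168
L = ρ/(1-ρ) = 0.811168/(1-0.811168) = 4.2957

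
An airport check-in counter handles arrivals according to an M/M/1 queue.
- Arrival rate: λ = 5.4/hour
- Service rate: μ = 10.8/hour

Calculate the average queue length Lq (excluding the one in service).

ρ = λ/μ = 5.4/10.8 = 0.5000
For M/M/1: Lq = λ²/(μ(μ-λ))
Lq = 29.16/(10.8 × 5.40)
Lq = 0.5000 passengers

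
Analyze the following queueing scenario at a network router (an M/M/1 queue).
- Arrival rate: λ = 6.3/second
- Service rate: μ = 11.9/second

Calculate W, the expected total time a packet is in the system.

First, compute utilization: ρ = λ/μ = 6.3/11.9 = 0.5294
For M/M/1: W = 1/(μ-λ)
W = 1/(11.9-6.3) = 1/5.60
W = 0.1786 seconds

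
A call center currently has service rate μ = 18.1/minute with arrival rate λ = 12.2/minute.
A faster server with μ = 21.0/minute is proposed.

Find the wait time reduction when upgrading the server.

System 1: ρ₁ = 12.2/18.1 = 0.6740, W₁ = 1/(18.1-12.2) = 0.16949
System 2: ρ₂ = 12.2/21.0 = 0.5810, W₂ = 1/(21.0-12.2) = 0.11364
Improvement: (W₁-W₂)/W₁ = (0.16949-0.11364)/0.16949 = 32.95%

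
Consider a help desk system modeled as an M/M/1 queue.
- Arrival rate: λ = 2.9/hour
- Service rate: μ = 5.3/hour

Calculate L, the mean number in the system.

ρ = λ/μ = 2.9/5.3 = 0.5472
For M/M/1: L = λ/(μ-λ)
L = 2.9/(5.3-2.9) = 2.9/2.40
L = 1.2083 tickets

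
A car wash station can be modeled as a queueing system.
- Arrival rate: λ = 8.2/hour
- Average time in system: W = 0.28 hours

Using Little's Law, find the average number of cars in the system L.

Little's Law: L = λW
L = 8.2 × 0.28 = 2.2960 cars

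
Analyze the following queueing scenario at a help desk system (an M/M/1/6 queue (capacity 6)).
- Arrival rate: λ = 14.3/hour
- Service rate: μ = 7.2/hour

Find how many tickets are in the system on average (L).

ρ = λ/μ = 14.3/7.2 = 1.9861
P₀ = (1-ρ)/(1-ρ^(K+1)) = (1-1.9861)/(1-1.9861^7) = -0.9861/-120.9011 = 0.008156
P_K = P₀×ρ^K = 0.008156 × 1.9861^6 = 0.008156 × 61.3771 = 0.5006
L = ρ[1 - (K+1)ρ^K + Kρ^(K+1)] / [(1-ρ)(1-ρ^(K+1))]
L = 1.9861 × (1 - 7×61.3771 + 6×121.9011) / ((1 - 1.9861) × (1 - 121.9011)) = 5.0438 tickets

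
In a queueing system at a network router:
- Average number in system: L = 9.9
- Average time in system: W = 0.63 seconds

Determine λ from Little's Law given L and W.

Little's Law: L = λW, so λ = L/W
λ = 9.9/0.63 = 15.7143 packets/second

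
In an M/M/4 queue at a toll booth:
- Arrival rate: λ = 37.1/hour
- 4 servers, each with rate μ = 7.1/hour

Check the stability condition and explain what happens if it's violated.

Stability requires ρ = λ/(cμ) < 1
ρ = 37.1/(4 × 7.1) = 37.1/28.40 = 1.3063
Since 1.3063 ≥ 1, the system is UNSTABLE.
Need c > λ/μ = 37.1/7.1 = 5.23.
Minimum servers needed: c = 6.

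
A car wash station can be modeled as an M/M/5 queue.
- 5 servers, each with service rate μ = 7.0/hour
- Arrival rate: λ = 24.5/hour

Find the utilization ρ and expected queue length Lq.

Traffic intensity: ρ = λ/(cμ) = 24.5/(5×7.0) = 0.7000
Since ρ = 0.7000 < 1, system is stable.
Offered load a = λ/μ = cρ = 24.5/7.0 = 3.5000
P₀ = [ Σₙ₌₀^4 aⁿ/n! + a^5/(5!(1-ρ)) ]⁻¹
Σ = a^0/0! + a^1/1! + a^2/2! + a^3/3! + a^4/4! = 1.0000 + 3.5000 + 6.1250 + 7.1458 + 6.2526 = 24.0234
a^5/(5!(1-ρ)) = 525.2188/(120 × 0.3000) = 14.5894
P₀ = 1/(24.0234 + 14.5894) = 0.02590
Lq = P₀·a^5·ρ / (5!(1-ρ)²) = 0.025898 × 525.2188 × 0.70000 / (120 × 0.090000) = 0.8816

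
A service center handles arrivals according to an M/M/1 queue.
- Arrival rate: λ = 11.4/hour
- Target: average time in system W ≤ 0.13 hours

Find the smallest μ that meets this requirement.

For M/M/1: W = 1/(μ-λ)
Need W ≤ 0.13, so 1/(μ-λ) ≤ 0.13
μ - λ ≥ 1/0.13 = 7.6923
μ ≥ 11.4 + 7.6923 = 19.0923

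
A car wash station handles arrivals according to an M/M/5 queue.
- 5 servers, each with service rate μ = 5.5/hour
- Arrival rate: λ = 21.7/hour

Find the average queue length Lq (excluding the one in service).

Traffic intensity: ρ = λ/(cμ) = 21.7/(5×5.5) = 0.7891
Since ρ = 0.7891 < 1, system is stable.
Offered load a = λ/μ = cρ = 21.7/5.5 = 3.9455
P₀ = [ Σₙ₌₀^4 aⁿ/n! + a^5/(5!(1-ρ)) ]⁻¹
Σ = a^0/0! + a^1/1! + a^2/2! + a^3/3! + a^4/4! = 1.0000 + 3.9455 + 7.7833 + 10.2362 + 10.0966 = 33.0616
a^5/(5!(1-ρ)) = 956.0602/(120 × 0.210909) = 37.7754
P₀ = 1/(33.0616 + 37.7754) = 0.01412
Lq = P₀·a^5·ρ / (5!(1-ρ)²) = 0.014117 × 956.0602 × 0.78909 / (120 × 0.044483) = 1.9952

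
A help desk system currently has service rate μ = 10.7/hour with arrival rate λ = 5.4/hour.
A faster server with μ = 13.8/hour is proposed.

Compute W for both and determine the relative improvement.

System 1: ρ₁ = 5.4/10.7 = 0.5047, W₁ = 1/(10.7-5.4) = 0.18868
System 2: ρ₂ = 5.4/13.8 = 0.3913, W₂ = 1/(13.8-5.4) = 0.11905
Improvement: (W₁-W₂)/W₁ = (0.18868-0.11905)/0.18868 = 36.90%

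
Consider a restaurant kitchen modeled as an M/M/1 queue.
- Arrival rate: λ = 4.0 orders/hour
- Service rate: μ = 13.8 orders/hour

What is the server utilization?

Server utilization: ρ = λ/μ
ρ = 4.0/13.8 = 0.2899
The server is busy 28.99% of the time.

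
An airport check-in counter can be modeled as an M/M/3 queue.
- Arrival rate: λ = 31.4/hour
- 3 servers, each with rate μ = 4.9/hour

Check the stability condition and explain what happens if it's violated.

Stability requires ρ = λ/(cμ) < 1
ρ = 31.4/(3 × 4.9) = 31.4/14.70 = 2.1361
Since 2.1361 ≥ 1, the system is UNSTABLE.
Need c > λ/μ = 31.4/4.9 = 6.41.
Minimum servers needed: c = 7.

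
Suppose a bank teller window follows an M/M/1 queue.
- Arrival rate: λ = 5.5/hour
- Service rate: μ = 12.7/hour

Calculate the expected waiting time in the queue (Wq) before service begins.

First, compute utilization: ρ = λ/μ = 5.5/12.7 = 0.4331
For M/M/1: Wq = λ/(μ(μ-λ))
Wq = 5.5/(12.7 × (12.7-5.5))
Wq = 5.5/(12.7 × 7.20)
Wq = 0.06015 hours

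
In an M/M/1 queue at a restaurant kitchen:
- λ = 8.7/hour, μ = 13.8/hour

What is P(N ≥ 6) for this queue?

ρ = λ/μ = 8.7/13.8 = 0.63043
P(N ≥ n) = ρⁿ
P(N ≥ 6) = 0.63043^6
P(N ≥ 6) = 0.06278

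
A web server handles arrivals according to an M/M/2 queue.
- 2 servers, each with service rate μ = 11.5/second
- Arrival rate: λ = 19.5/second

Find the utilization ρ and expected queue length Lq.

Traffic intensity: ρ = λ/(cμ) = 19.5/(2×11.5) = 0.8478
Since ρ = 0.8478 < 1, system is stable.
Offered load a = λ/μ = cρ = 19.5/11.5 = 1.6957
P₀ = [ Σₙ₌₀^1 aⁿ/n! + a^2/(2!(1-ρ)) ]⁻¹
Σ = a^0/0! + a^1/1! = 1.0000 + 1.6957 = 2.6957
a^2/(2!(1-ρ)) = 2.87524/(2 × 0.152174) = 9.4472
P₀ = 1/(2.6957 + 9.4472) = 0.08235
Lq = P₀·a^2·ρ / (2!(1-ρ)²) = 0.0823529 × 2.87524 × 0.847826 / (2 × 0.0231569) = 4.3346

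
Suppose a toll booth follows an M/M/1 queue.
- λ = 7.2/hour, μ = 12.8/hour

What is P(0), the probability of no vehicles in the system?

ρ = λ/μ = 7.2/12.8 = 0.5625
P(0) = 1 - ρ = 1 - 0.5625 = 0.4375
The server is idle 43.75% of the time.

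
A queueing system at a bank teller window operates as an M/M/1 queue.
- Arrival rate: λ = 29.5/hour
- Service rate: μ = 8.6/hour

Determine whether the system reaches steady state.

Stability requires ρ = λ/(cμ) < 1
ρ = 29.5/(1 × 8.6) = 29.5/8.60 = 3.4302
Since 3.4302 ≥ 1, the system is UNSTABLE.
Queue grows without bound. Need μ > λ = 29.5.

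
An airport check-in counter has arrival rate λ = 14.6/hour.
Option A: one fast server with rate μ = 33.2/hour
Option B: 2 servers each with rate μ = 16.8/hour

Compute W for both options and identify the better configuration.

Option A: single server μ = 33.2 (M/M/1)
  ρ_A = 14.6/33.2 = 0.4398
  W_A = 1/(μ-λ) = 1/(33.2-14.6) = 1/18.60 = 0.05376

Option B: 2 servers μ = 16.8 (M/M/2)
  ρ_B = λ/(cμ) = 14.6/(2×16.8) = 0.4345
  Offered load a = λ/μ = cρ = 14.6/16.8 = 0.8690
  P₀ = [ Σₙ₌₀^1 aⁿ/n! + a^2/(2!(1-ρ)) ]⁻¹
  Σ = a^0/0! + a^1/1! = 1.0000 + 0.8690 = 1.8690
  a^2/(2!(1-ρ)) = 0.75524/(2 × 0.56548) = 0.6678
  P₀ = 1/(1.8690 + 0.6678) = 0.3942
  Lq = P₀·a^2·ρ / (2!(1-ρ)²) = 0.39419 × 0.75524 × 0.43452 / (2 × 0.31976) = 0.2023
  Wq_B = Lq/λ = 0.20228/14.6 = 0.013855
  W_B = Wq_B + 1/μ = 0.013855 + 0.059524 = 0.07338

Since W_A = 0.05376 < W_B = 0.07338, Option A (single fast server) has the shorter time in system.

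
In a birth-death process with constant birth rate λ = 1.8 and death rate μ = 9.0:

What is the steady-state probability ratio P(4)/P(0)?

For constant rates: P(n)/P(0) = (λ/μ)^n
P(4)/P(0) = (1.8/9.0)^4 = 0.2000^4 = 0.001600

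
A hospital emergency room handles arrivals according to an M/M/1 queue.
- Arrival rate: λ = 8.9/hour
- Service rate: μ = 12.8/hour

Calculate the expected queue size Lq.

ρ = λ/μ = 8.9/12.8 = 0.6953
For M/M/1: Lq = λ²/(μ(μ-λ))
Lq = 79.21/(12.8 × 3.90)
Lq = 1.5867 patients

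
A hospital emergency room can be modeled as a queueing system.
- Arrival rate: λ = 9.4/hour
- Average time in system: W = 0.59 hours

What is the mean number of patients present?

Little's Law: L = λW
L = 9.4 × 0.59 = 5.5460 patients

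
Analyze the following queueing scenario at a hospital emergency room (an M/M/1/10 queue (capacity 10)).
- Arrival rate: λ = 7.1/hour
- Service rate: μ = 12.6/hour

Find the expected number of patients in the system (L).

ρ = λ/μ = 7.1/12.6 = 0.56349
P₀ = (1-ρ)/(1-ρ^(K+1)) = (1-0.56349)/(1-0.56349^11) = 0.4365/0.9982 = 0.4373
P_K = P₀×ρ^K = 0.4373 × 0.56349^10 = 0.4373 × 0.003227 = 0.001411
L = ρ[1 - (K+1)ρ^K + Kρ^(K+1)] / [(1-ρ)(1-ρ^(K+1))]
L = 0.56349 × (1 - 11×0.003227 + 10×0.001819) / ((1 - 0.56349) × (1 - 0.001819)) = 1.2709 patients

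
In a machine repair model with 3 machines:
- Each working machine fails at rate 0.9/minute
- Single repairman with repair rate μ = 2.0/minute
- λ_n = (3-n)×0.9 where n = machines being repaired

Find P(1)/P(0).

P(1)/P(0) = ∏_{i=0}^{1-1} λ_i/μ_{i+1}
= (3-0)×0.9/2.0
= 1.3500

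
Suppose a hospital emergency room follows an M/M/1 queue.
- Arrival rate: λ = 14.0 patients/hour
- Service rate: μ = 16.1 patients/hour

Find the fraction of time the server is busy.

Server utilization: ρ = λ/μ
ρ = 14.0/16.1 = 0.8696
The server is busy 86.96% of the time.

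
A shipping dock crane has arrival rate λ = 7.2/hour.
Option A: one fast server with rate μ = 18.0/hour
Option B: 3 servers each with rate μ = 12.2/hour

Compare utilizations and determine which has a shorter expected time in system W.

Option A: single server μ = 18.0 (M/M/1)
  ρ_A = 7.2/18.0 = 0.4000
  W_A = 1/(μ-λ) = 1/(18.0-7.2) = 1/10.80 = 0.09259

Option B: 3 servers μ = 12.2 (M/M/3)
  ρ_B = λ/(cμ) = 7.2/(3×12.2) = 0.1967
  Offered load a = λ/μ = cρ = 7.2/12.2 = 0.5902
  P₀ = [ Σₙ₌₀^2 aⁿ/n! + a^3/(3!(1-ρ)) ]⁻¹
  Σ = a^0/0! + a^1/1! + a^2/2! = 1.0000 + 0.5902 + 0.1741 = 1.7643
  a^3/(3!(1-ρ)) = 0.20555/(6 × 0.80328) = 0.04265
  P₀ = 1/(1.7643 + 0.04265) = 0.5534
  Lq = P₀·a^3·ρ / (3!(1-ρ)²) = 0.5534 × 0.2056 × 0.1967 / (6 × 0.6453) = 0.005780
  Wq_B = Lq/λ = 0.005780/7.2 = 0.0008028
  W_B = Wq_B + 1/μ = 0.0008028 + 0.08197 = 0.08277

Since W_B = 0.08277 < W_A = 0.09259, Option B (multiple servers) has the shorter time in system.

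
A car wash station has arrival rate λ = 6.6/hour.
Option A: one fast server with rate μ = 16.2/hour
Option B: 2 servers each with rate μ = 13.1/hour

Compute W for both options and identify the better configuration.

Option A: single server μ = 16.2 (M/M/1)
  ρ_A = 6.6/16.2 = 0.4074
  W_A = 1/(μ-λ) = 1/(16.2-6.6) = 1/9.60 = 0.1042

Option B: 2 servers μ = 13.1 (M/M/2)
  ρ_B = λ/(cμ) = 6.6/(2×13.1) = 0.2519
  Offered load a = λ/μ = cρ = 6.6/13.1 = 0.5038
  P₀ = [ Σₙ₌₀^1 aⁿ/n! + a^2/(2!(1-ρ)) ]⁻¹
  Σ = a^0/0! + a^1/1! = 1.0000 + 0.5038 = 1.5038
  a^2/(2!(1-ρ)) = 0.25383/(2 × 0.74809) = 0.1697
  P₀ = 1/(1.5038 + 0.1697) = 0.5976
  Lq = P₀·a^2·ρ / (2!(1-ρ)²) = 0.5976 × 0.2538 × 0.2519 / (2 × 0.5596) = 0.03414
  Wq_B = Lq/λ = 0.034137/6.6 = 0.005172
  W_B = Wq_B + 1/μ = 0.005172 + 0.07634 = 0.08151

Since W_B = 0.08151 < W_A = 0.1042, Option B (multiple servers) has the shorter time in system.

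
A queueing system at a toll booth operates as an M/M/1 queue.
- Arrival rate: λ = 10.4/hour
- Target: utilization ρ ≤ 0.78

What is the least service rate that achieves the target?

ρ = λ/μ, so μ = λ/ρ
μ ≥ 10.4/0.78 = 13.3333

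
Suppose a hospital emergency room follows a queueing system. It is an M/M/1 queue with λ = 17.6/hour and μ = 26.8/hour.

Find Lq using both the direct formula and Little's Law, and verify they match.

Method 1 (direct): Lq = λ²/(μ(μ-λ)) = 309.76/(26.8 × 9.20) = 1.2563

Method 2 (Little's Law):
W = 1/(μ-λ) = 1/9.20 = 0.108696
Wq = W - 1/μ = 0.108696 - 0.0373134 = 0.07138
Lq = λWq = 17.6 × 0.07138 = 1.2563 ✔ (matches Method 1)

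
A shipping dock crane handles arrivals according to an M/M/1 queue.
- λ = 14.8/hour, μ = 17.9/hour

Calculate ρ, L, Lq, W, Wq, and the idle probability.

Step 1: ρ = λ/μ = 14.8/17.9 = 0.8268
Step 2: L = λ/(μ-λ) = 14.8/3.10 = 4.7742
Step 3: Lq = λ²/(μ(μ-λ)) = 219.04/(17.9×3.10) = 3.9474
Step 4: W = 1/(μ-λ) = 1/3.10 = 0.32258
Step 5: Wq = λ/(μ(μ-λ)) = 14.8/(17.9×3.10) = 0.2667
Step 6: P(0) = 1-ρ = 0.1732
Verify: L = λW = 14.8×0.32258 = 4.7742 ✔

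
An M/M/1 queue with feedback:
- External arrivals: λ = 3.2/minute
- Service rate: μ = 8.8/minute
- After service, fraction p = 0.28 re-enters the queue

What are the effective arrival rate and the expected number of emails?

Effective arrival rate: λ_eff = λ/(1-p) = 3.2/(1-0.28) = 3.2/0.72 = 4.4444
ρ = λ_eff/μ = 4.4444/8.8 = 0.50505
L = ρ/(1-ρ) = 0.50505/(1-0.50505) = 1.0204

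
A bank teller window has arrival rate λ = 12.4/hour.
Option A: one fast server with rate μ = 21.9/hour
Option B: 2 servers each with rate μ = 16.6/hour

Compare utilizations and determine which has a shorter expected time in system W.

Option A: single server μ = 21.9 (M/M/1)
  ρ_A = 12.4/21.9 = 0.5662
  W_A = 1/(μ-λ) = 1/(21.9-12.4) = 1/9.50 = 0.1053

Option B: 2 servers μ = 16.6 (M/M/2)
  ρ_B = λ/(cμ) = 12.4/(2×16.6) = 0.3735
  Offered load a = λ/μ = cρ = 12.4/16.6 = 0.7470
  P₀ = [ Σₙ₌₀^1 aⁿ/n! + a^2/(2!(1-ρ)) ]⁻¹
  Σ = a^0/0! + a^1/1! = 1.0000 + 0.7470 = 1.7470
  a^2/(2!(1-ρ)) = 0.5580/(2 × 0.6265) = 0.4453
  P₀ = 1/(1.7470 + 0.4453) = 0.4561
  Lq = P₀·a^2·ρ / (2!(1-ρ)²) = 0.4561 × 0.5580 × 0.3735 / (2 × 0.3925) = 0.1211
  Wq_B = Lq/λ = 0.1211/12.4 = 0.009766
  W_B = Wq_B + 1/μ = 0.009766 + 0.06024 = 0.07001

Since W_B = 0.07001 < W_A = 0.1053, Option B (multiple servers) has the shorter time in system.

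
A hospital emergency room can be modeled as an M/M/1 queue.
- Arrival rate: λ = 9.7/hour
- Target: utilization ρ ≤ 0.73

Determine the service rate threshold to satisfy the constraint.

ρ = λ/μ, so μ = λ/ρ
μ ≥ 9.7/0.73 = 13.2877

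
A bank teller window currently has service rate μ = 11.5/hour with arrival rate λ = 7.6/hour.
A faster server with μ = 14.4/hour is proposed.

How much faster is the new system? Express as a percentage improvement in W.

System 1: ρ₁ = 7.6/11.5 = 0.6609, W₁ = 1/(11.5-7.6) = 0.25641
System 2: ρ₂ = 7.6/14.4 = 0.5278, W₂ = 1/(14.4-7.6) = 0.14706
Improvement: (W₁-W₂)/W₁ = (0.25641-0.14706)/0.25641 = 42.65%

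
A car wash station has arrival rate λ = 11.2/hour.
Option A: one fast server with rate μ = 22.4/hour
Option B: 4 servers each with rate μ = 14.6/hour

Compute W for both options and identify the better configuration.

Option A: single server μ = 22.4 (M/M/1)
  ρ_A = 11.2/22.4 = 0.5000
  W_A = 1/(μ-λ) = 1/(22.4-11.2) = 1/11.20 = 0.08929

Option B: 4 servers μ = 14.6 (M/M/4)
  ρ_B = λ/(cμ) = 11.2/(4×14.6) = 0.1918
  Offered load a = λ/μ = cρ = 11.2/14.6 = 0.7671
  P₀ = [ Σₙ₌₀^3 aⁿ/n! + a^4/(4!(1-ρ)) ]⁻¹
  Σ = a^0/0! + a^1/1! + a^2/2! + a^3/3! = 1.0000 + 0.76712 + 0.29424 + 0.075239 = 2.1366
  a^4/(4!(1-ρ)) = 0.3463/(24 × 0.8082) = 0.01785
  P₀ = 1/(2.1366 + 0.01785) = 0.4642
  Lq = P₀·a^4·ρ / (4!(1-ρ)²) = 0.46415 × 0.34631 × 0.19178 / (24 × 0.65322) = 0.001966
  Wq_B = Lq/λ = 0.0019663/11.2 = 0.0001756
  W_B = Wq_B + 1/μ = 0.0001756 + 0.06849 = 0.06867

Since W_B = 0.06867 < W_A = 0.08929, Option B (multiple servers) has the shorter time in system.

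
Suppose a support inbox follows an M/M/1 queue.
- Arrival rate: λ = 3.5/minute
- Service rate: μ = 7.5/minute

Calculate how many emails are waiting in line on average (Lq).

ρ = λ/μ = 3.5/7.5 = 0.4667
For M/M/1: Lq = λ²/(μ(μ-λ))
Lq = 12.25/(7.5 × 4.00)
Lq = 0.4083 emails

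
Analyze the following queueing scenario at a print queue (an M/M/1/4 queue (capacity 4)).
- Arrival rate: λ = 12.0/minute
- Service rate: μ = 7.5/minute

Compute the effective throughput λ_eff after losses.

ρ = λ/μ = 12.0/7.5 = 1.6000
P₀ = (1-ρ)/(1-ρ^(K+1)) = (1-1.6000)/(1-1.6000^5) = -0.6000/-9.4858 = 0.06325
P_K = P₀×ρ^K = 0.06325 × 1.6000^4 = 0.06325 × 6.5536 = 0.4145
λ_eff = λ(1-P_K) = 12.0 × (1 - 0.41453) = 12.0 × 0.58547 = 7.0256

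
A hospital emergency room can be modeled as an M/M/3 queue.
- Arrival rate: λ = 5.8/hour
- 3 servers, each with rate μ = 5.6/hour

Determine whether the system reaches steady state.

Stability requires ρ = λ/(cμ) < 1
ρ = 5.8/(3 × 5.6) = 5.8/16.80 = 0.3452
Since 0.3452 < 1, the system is STABLE.
The servers are busy 34.52% of the time.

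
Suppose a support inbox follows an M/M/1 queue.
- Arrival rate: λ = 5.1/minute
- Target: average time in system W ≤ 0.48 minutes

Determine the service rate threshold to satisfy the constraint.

For M/M/1: W = 1/(μ-λ)
Need W ≤ 0.48, so 1/(μ-λ) ≤ 0.48
μ - λ ≥ 1/0.48 = 2.0833
μ ≥ 5.1 + 2.0833 = 7.1833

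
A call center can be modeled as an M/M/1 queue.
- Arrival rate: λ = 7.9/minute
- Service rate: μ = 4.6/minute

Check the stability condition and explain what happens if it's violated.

Stability requires ρ = λ/(cμ) < 1
ρ = 7.9/(1 × 4.6) = 7.9/4.60 = 1.7174
Since 1.7174 ≥ 1, the system is UNSTABLE.
Queue grows without bound. Need μ > λ = 7.9.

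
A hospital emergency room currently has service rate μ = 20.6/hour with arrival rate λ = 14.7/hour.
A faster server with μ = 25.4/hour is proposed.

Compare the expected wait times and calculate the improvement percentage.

System 1: ρ₁ = 14.7/20.6 = 0.7136, W₁ = 1/(20.6-14.7) = 0.1695
System 2: ρ₂ = 14.7/25.4 = 0.5787, W₂ = 1/(25.4-14.7) = 0.09346
Improvement: (W₁-W₂)/W₁ = (0.1695-0.09346)/0.1695 = 44.86%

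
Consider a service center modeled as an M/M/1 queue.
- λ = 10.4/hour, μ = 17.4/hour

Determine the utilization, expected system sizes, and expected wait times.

Step 1: ρ = λ/μ = 10.4/17.4 = 0.5977
Step 2: L = λ/(μ-λ) = 10.4/7.00 = 1.4857
Step 3: Lq = λ²/(μ(μ-λ)) = 108.16/(17.4×7.00) = 0.8880
Step 4: W = 1/(μ-λ) = 1/7.00 = 0.14286
Step 5: Wq = λ/(μ(μ-λ)) = 10.4/(17.4×7.00) = 0.08539
Step 6: P(0) = 1-ρ = 0.4023
Verify: L = λW = 10.4×0.14286 = 1.4857 ✔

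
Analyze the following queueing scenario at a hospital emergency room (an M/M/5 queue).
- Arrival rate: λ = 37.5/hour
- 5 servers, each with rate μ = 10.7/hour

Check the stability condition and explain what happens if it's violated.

Stability requires ρ = λ/(cμ) < 1
ρ = 37.5/(5 × 10.7) = 37.5/53.50 = 0.7009
Since 0.7009 < 1, the system is STABLE.
The servers are busy 70.09% of the time.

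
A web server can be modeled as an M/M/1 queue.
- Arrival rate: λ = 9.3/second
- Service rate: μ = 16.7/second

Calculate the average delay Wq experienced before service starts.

First, compute utilization: ρ = λ/μ = 9.3/16.7 = 0.5569
For M/M/1: Wq = λ/(μ(μ-λ))
Wq = 9.3/(16.7 × (16.7-9.3))
Wq = 9.3/(16.7 × 7.40)
Wq = 0.07525 seconds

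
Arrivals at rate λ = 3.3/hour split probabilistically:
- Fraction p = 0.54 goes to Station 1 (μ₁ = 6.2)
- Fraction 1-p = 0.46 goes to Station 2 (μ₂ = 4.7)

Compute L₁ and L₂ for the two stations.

Effective rates: λ₁ = 3.3×0.54 = 1.782, λ₂ = 3.3×0.46 = 1.518
Station 1: ρ₁ = 1.782/6.2 = 0.2874, L₁ = ρ₁/(1-ρ₁) = 0.2874/(1-0.2874) = 0.4033
Station 2: ρ₂ = 1.518/4.7 = 0.3230, L₂ = ρ₂/(1-ρ₂) = 0.3230/(1-0.3230) = 0.4771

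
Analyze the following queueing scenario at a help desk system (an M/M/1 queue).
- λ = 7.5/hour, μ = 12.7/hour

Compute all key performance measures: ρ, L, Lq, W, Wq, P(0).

Step 1: ρ = λ/μ = 7.5/12.7 = 0.5906
Step 2: L = λ/(μ-λ) = 7.5/5.20 = 1.4423
Step 3: Lq = λ²/(μ(μ-λ)) = 56.25/(12.7×5.20) = 0.8518
Step 4: W = 1/(μ-λ) = 1/5.20 = 0.1923
Step 5: Wq = λ/(μ(μ-λ)) = 7.5/(12.7×5.20) = 0.1136
Step 6: P(0) = 1-ρ = 0.4094
Verify: L = λW = 7.5×0.1923 = 1.4423 ✔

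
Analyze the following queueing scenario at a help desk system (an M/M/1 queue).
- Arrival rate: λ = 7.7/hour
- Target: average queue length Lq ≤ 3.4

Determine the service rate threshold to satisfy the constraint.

For M/M/1: Lq = λ²/(μ(μ-λ))
Need Lq ≤ 3.4, i.e. μ(μ-λ) ≥ λ²/3.4
μ² - 7.7μ - 59.29/3.4 ≥ 0  →  μ² - 7.7μ - 17.438235 ≥ 0
Quadratic formula (positive root): μ = [λ + √(λ² + 4×17.438235)]/2
Discriminant: 59.29 + 4×17.438235 = 129.0429, √129.0429 = 11.35971
μ ≥ (7.7 + 11.35971)/2 = 9.5299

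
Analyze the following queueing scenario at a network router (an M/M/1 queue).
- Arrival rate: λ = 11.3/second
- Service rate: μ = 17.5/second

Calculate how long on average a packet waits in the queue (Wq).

First, compute utilization: ρ = λ/μ = 11.3/17.5 = 0.6457
For M/M/1: Wq = λ/(μ(μ-λ))
Wq = 11.3/(17.5 × (17.5-11.3))
Wq = 11.3/(17.5 × 6.20)
Wq = 0.1041 seconds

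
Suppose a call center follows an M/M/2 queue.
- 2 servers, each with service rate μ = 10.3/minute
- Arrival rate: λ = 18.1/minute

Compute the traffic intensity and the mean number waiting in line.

Traffic intensity: ρ = λ/(cμ) = 18.1/(2×10.3) = 0.8786
Since ρ = 0.8786 < 1, system is stable.
Offered load a = λ/μ = cρ = 18.1/10.3 = 1.7573
P₀ = [ Σₙ₌₀^1 aⁿ/n! + a^2/(2!(1-ρ)) ]⁻¹
Σ = a^0/0! + a^1/1! = 1.0000 + 1.7573 = 2.7573
a^2/(2!(1-ρ)) = 3.08804/(2 × 0.121359) = 12.7227
P₀ = 1/(2.7573 + 12.7227) = 0.06460
Lq = P₀·a^2·ρ / (2!(1-ρ)²) = 0.0645995 × 3.08804 × 0.878641 / (2 × 0.0147281) = 5.9504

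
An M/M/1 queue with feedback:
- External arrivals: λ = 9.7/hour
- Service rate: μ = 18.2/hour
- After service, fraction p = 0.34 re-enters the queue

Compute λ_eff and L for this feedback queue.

Effective arrival rate: λ_eff = λ/(1-p) = 9.7/(1-0.34) = 9.7/0.66 = 14.69697
ρ = λ_eff/μ = 14.69697/18.2 = 0.807526
L = ρ/(1-ρ) = 0.807526/(1-0.807526) = 4.1955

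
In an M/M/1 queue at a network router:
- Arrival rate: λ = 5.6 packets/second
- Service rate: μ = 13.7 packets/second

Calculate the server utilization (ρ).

Server utilization: ρ = λ/μ
ρ = 5.6/13.7 = 0.4088
The server is busy 40.88% of the time.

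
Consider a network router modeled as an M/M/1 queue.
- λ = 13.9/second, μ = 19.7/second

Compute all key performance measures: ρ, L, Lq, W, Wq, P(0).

Step 1: ρ = λ/μ = 13.9/19.7 = 0.7056
Step 2: L = λ/(μ-λ) = 13.9/5.80 = 2.3966
Step 3: Lq = λ²/(μ(μ-λ)) = 193.21/(19.7×5.80) = 1.6910
Step 4: W = 1/(μ-λ) = 1/5.80 = 0.172414
Step 5: Wq = λ/(μ(μ-λ)) = 13.9/(19.7×5.80) = 0.1217
Step 6: P(0) = 1-ρ = 0.2944
Verify: L = λW = 13.9×0.172414 = 2.3966 ✔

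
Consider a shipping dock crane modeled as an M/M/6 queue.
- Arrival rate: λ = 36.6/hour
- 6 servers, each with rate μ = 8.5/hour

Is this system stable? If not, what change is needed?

Stability requires ρ = λ/(cμ) < 1
ρ = 36.6/(6 × 8.5) = 36.6/51.00 = 0.7176
Since 0.7176 < 1, the system is STABLE.
The servers are busy 71.76% of the time.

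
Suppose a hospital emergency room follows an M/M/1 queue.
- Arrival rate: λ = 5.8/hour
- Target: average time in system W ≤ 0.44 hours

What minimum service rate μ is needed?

For M/M/1: W = 1/(μ-λ)
Need W ≤ 0.44, so 1/(μ-λ) ≤ 0.44
μ - λ ≥ 1/0.44 = 2.2727
μ ≥ 5.8 + 2.2727 = 8.0727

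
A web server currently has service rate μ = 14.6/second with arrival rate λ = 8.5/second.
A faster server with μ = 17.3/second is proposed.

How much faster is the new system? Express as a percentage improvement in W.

System 1: ρ₁ = 8.5/14.6 = 0.5822, W₁ = 1/(14.6-8.5) = 0.16393
System 2: ρ₂ = 8.5/17.3 = 0.4913, W₂ = 1/(17.3-8.5) = 0.11364
Improvement: (W₁-W₂)/W₁ = (0.16393-0.11364)/0.16393 = 30.68%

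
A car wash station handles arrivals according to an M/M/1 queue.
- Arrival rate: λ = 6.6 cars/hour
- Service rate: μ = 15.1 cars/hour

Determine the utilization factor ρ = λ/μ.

Server utilization: ρ = λ/μ
ρ = 6.6/15.1 = 0.4371
The server is busy 43.71% of the time.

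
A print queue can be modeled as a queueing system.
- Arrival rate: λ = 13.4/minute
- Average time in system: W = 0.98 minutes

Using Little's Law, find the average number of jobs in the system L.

Little's Law: L = λW
L = 13.4 × 0.98 = 13.1320 jobs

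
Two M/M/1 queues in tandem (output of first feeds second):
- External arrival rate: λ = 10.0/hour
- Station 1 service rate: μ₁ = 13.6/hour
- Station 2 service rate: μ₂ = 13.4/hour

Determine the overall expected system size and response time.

By Jackson's theorem, each station behaves as independent M/M/1.
Station 1: ρ₁ = 10.0/13.6 = 0.7353, L₁ = ρ₁/(1-ρ₁) = λ/(μ₁-λ) = 10.0/3.60 = 2.7778
Station 2: ρ₂ = 10.0/13.4 = 0.7463, L₂ = ρ₂/(1-ρ₂) = λ/(μ₂-λ) = 10.0/3.40 = 2.9412
Total: L = L₁ + L₂ = 2.7778 + 2.9412 = 5.7190
W = L/λ = 5.7190/10.0 = 0.5719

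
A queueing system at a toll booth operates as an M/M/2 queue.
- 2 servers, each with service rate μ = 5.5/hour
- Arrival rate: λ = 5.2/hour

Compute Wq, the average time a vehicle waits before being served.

Traffic intensity: ρ = λ/(cμ) = 5.2/(2×5.5) = 0.4727
Since ρ = 0.4727 < 1, system is stable.
Offered load a = λ/μ = cρ = 5.2/5.5 = 0.9455
P₀ = [ Σₙ₌₀^1 aⁿ/n! + a^2/(2!(1-ρ)) ]⁻¹
Σ = a^0/0! + a^1/1! = 1.0000 + 0.9455 = 1.9455
a^2/(2!(1-ρ)) = 0.8939/(2 × 0.5273) = 0.8476
P₀ = 1/(1.9455 + 0.8476) = 0.3580
Lq = P₀·a^2·ρ / (2!(1-ρ)²) = 0.3580 × 0.8939 × 0.4727 / (2 × 0.2780) = 0.2721
Wq = Lq/λ = 0.27208/5.2 = 0.05232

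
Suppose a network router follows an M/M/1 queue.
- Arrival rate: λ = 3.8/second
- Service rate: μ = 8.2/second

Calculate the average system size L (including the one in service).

ρ = λ/μ = 3.8/8.2 = 0.4634
For M/M/1: L = λ/(μ-λ)
L = 3.8/(8.2-3.8) = 3.8/4.40
L = 0.8636 packets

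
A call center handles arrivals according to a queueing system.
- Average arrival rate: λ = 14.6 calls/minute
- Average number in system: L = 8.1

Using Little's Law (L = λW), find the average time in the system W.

Little's Law: L = λW, so W = L/λ
W = 8.1/14.6 = 0.5548 minutes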